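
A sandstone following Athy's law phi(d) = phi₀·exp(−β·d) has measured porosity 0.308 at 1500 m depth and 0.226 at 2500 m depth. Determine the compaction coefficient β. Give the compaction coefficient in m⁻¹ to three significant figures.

Working in km (1 km = 1000 m; β in km⁻¹ = β in m⁻¹ × 1000):
Athy: phi(d) = phi₀ e^(−βd) ⇒ phi₁/phi₂ = e^{β(d₂−d₁)} ⇒ β = ln(phi₁/phi₂)/(d₂−d₁)
β = ln(0.308/0.226) / (2.5 − 1.5) = ln(1.363) / 1 = 0.3096 / 1 = 0.3096 km⁻¹

0.000310 m⁻¹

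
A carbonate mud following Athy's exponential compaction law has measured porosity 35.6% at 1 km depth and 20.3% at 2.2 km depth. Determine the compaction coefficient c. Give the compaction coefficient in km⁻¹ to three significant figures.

0.468 km⁻¹

Athy: phi(d) = phi₀ e^(−cd) ⇒ phi₁/phi₂ = e^{c(d₂−d₁)} ⇒ c = ln(phi₁/phi₂)/(d₂−d₁)
c = ln(0.356/0.203) / (2.2 − 1) = ln(1.754) / 1.2 = 0.5617 / 1.2 = 0.4681 km⁻¹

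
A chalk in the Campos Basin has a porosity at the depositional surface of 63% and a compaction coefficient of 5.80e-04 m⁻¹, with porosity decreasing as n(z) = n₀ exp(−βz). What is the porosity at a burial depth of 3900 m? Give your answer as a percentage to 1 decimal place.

Working in km (1 km = 1000 m; β in km⁻¹ = β in m⁻¹ × 1000):
n = n₀·exp(−β·z) = 0.63 × exp(−0.58 × 3.9) = 0.63 × exp(−2.262)
  = 0.63 × 0.1041 = 0.0656

6.6%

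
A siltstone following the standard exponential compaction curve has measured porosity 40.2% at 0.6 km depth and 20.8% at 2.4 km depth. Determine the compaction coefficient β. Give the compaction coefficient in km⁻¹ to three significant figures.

Athy: n(Z) = n₀ e^(−βZ) ⇒ n₁/n₂ = e^{β(Z₂−Z₁)} ⇒ β = ln(n₁/n₂)/(Z₂−Z₁)
β = ln(0.402/0.208) / (2.4 − 0.6) = ln(1.933) / 1.8 = 0.6589 / 1.8 = 0.3661 km⁻¹

0.366 km⁻¹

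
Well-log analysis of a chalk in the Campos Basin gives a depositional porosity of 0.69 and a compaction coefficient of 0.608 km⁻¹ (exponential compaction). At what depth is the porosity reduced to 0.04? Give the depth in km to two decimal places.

Invert Athy's law: d = ln(phi₀/phi) / c
d = ln(0.69/0.04) / 0.608 = ln(17.25) / 0.608 = 2.8478 / 0.608 = 4.684 km

4.68 km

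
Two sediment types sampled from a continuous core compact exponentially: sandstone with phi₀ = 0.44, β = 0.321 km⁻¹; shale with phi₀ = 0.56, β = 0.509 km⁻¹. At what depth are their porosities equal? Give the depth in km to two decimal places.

Set phi₀ₐ e^(−βₐZ) = phi₀ᵦ e^(−βᵦZ) ⇒ ln(phi₀ₐ/phi₀ᵦ) = (βₐ − βᵦ)·Z
Z = ln(0.44/0.56) / (0.321 − 0.509) = -0.2412 / -0.188 = 1.283 km

1.28 km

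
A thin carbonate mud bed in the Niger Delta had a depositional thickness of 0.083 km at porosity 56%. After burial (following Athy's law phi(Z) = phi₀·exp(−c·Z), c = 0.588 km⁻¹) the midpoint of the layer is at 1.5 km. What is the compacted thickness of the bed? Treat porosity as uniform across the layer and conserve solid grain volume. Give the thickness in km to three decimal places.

0.048 km

Porosity at 1.5 km: phi = 0.56·exp(−0.588×1.5) = 0.2318
Solid-volume conservation: h(1−phi) = h₀(1−phi₀) ⇒ h = h₀·(1−phi₀)/(1−phi)
h = 0.083 × (1 − 0.56)/(1 − 0.2318) = 0.083 × 0.5728 = 0.0475 km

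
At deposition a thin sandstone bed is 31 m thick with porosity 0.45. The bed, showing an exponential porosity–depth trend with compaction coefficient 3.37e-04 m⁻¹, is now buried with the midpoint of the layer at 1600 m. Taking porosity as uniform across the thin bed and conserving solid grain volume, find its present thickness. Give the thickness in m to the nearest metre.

23 m

Working in km (1 km = 1000 m; c in km⁻¹ = c in m⁻¹ × 1000):
Porosity at 1.6 km: n = 0.45·exp(−0.337×1.6) = 0.2624
Solid-volume conservation: h(1−n) = h₀(1−n₀) ⇒ h = h₀·(1−n₀)/(1−n)
h = 0.031 × (1 − 0.45)/(1 − 0.2624) = 0.031 × 0.7457 = 0.0231 km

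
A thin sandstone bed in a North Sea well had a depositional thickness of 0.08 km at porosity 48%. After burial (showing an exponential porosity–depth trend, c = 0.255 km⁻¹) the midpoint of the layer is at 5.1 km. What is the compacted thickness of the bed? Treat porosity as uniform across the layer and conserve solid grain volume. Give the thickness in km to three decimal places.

Porosity at 5.1 km: phi = 0.48·exp(−0.255×5.1) = 0.1307
Solid-volume conservation: h(1−phi) = h₀(1−phi₀) ⇒ h = h₀·(1−phi₀)/(1−phi)
h = 0.08 × (1 − 0.48)/(1 − 0.1307) = 0.08 × 0.5982 = 0.0479 km

0.048 km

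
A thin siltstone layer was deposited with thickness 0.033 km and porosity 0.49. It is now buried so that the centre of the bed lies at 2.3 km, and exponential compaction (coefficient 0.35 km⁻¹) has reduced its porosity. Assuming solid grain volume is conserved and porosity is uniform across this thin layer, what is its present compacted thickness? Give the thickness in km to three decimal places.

0.022 km

Porosity at 2.3 km: φ = 0.49·exp(−0.35×2.3) = 0.2191
Solid-volume conservation: h(1−φ) = h₀(1−φ₀) ⇒ h = h₀·(1−φ₀)/(1−φ)
h = 0.033 × (1 − 0.49)/(1 − 0.2191) = 0.033 × 0.6531 = 0.0216 km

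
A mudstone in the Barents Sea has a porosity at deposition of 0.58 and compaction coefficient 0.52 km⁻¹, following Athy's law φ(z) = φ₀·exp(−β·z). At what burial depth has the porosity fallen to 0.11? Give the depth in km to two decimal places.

3.20 km

Invert Athy's law: z = ln(φ₀/φ) / β
z = ln(0.58/0.11) / 0.52 = ln(5.273) / 0.52 = 1.6625 / 0.52 = 3.197 km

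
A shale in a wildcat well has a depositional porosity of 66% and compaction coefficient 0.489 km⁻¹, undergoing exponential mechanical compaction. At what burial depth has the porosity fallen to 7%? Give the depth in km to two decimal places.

Invert Athy's law: Z = ln(φ₀/φ) / c
Z = ln(0.66/0.07) / 0.489 = ln(9.429) / 0.489 = 2.2437 / 0.489 = 4.588 km

4.59 km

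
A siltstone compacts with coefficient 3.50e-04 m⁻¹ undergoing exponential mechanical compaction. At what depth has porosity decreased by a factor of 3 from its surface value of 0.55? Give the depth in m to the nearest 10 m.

3140 m

Working in km (1 km = 1000 m; β in km⁻¹ = β in m⁻¹ × 1000):
phi/phi₀ = 1/3 ⇒ exp(−β·Z) = 1/3 ⇒ Z = ln(3) / β
Z = 1.0986 / 0.35 = 3.139 km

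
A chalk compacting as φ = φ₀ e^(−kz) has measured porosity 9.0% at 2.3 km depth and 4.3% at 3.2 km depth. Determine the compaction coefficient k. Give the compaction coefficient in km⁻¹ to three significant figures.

0.821 km⁻¹

Athy: φ(z) = φ₀ e^(−kz) ⇒ φ₁/φ₂ = e^{k(z₂−z₁)} ⇒ k = ln(φ₁/φ₂)/(z₂−z₁)
k = ln(0.09/0.043) / (3.2 − 2.3) = ln(2.093) / 0.9 = 0.7386 / 0.9 = 0.8207 km⁻¹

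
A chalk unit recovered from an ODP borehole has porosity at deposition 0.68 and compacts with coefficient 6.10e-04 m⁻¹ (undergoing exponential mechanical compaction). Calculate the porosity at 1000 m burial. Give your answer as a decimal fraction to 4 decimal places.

0.3695

Working in km (1 km = 1000 m; c in km⁻¹ = c in m⁻¹ × 1000):
phi = phi₀·exp(−c·z) = 0.68 × exp(−0.61 × 1) = 0.68 × exp(−0.61)
  = 0.68 × 0.5434 = 0.3695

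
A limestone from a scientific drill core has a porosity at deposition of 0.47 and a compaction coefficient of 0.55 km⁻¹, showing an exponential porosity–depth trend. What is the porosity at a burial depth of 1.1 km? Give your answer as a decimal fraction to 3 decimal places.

0.257

n = n₀·exp(−β·d) = 0.47 × exp(−0.55 × 1.1) = 0.47 × exp(−0.605)
  = 0.47 × 0.5461 = 0.2567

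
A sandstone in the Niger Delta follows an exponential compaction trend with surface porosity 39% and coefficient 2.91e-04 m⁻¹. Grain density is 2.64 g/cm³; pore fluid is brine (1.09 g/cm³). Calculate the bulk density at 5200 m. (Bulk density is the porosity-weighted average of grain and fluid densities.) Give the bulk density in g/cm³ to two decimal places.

2.51 g/cm³

Working in km (1 km = 1000 m; k in km⁻¹ = k in m⁻¹ × 1000):
Porosity at depth: n = 0.39·exp(−0.291×5.2) = 0.39×0.2202 = 0.0859
Bulk density: ρ_b = (1−n)ρ_g + n·ρ_f = 0.9141×2.64 + 0.0859×1.09
       = 2.413 + 0.094 = 2.507 g/cm³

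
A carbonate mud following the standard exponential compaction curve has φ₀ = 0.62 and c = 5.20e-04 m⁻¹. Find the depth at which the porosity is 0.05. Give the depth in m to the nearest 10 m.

Working in km (1 km = 1000 m; c in km⁻¹ = c in m⁻¹ × 1000):
Invert Athy's law: z = ln(φ₀/φ) / c
z = ln(0.62/0.05) / 0.52 = ln(12.4) / 0.52 = 2.5177 / 0.52 = 4.842 km

4840 m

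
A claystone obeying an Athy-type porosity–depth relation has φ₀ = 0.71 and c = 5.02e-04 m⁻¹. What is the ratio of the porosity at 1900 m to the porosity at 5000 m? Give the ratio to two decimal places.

4.74

Working in km (1 km = 1000 m; c in km⁻¹ = c in m⁻¹ × 1000):
φ(d₁)/φ(d₂) = e^(−c·d₁)/e^(−c·d₂) = e^{c(d₂−d₁)}
= exp(0.502 × 3.1) = exp(1.556) = 4.7408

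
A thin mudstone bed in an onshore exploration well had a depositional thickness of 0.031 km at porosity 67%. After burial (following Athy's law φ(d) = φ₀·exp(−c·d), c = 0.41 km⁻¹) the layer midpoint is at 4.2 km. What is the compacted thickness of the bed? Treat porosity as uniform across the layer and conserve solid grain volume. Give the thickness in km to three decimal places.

0.012 km

Porosity at 4.2 km: φ = 0.67·exp(−0.41×4.2) = 0.1197
Solid-volume conservation: h(1−φ) = h₀(1−φ₀) ⇒ h = h₀·(1−φ₀)/(1−φ)
h = 0.031 × (1 − 0.67)/(1 − 0.1197) = 0.031 × 0.3749 = 0.0116 km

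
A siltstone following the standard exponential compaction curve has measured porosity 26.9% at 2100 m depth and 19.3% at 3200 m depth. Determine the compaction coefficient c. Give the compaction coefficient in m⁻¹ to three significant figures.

Working in km (1 km = 1000 m; c in km⁻¹ = c in m⁻¹ × 1000):
Athy: φ(Z) = φ₀ e^(−cZ) ⇒ φ₁/φ₂ = e^{c(Z₂−Z₁)} ⇒ c = ln(φ₁/φ₂)/(Z₂−Z₁)
c = ln(0.269/0.193) / (3.2 − 2.1) = ln(1.394) / 1.1 = 0.3320 / 1.1 = 0.3018 km⁻¹

0.000302 m⁻¹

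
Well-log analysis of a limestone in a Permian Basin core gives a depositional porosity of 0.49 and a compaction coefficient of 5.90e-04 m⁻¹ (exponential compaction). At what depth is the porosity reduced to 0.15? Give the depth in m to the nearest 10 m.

Working in km (1 km = 1000 m; β in km⁻¹ = β in m⁻¹ × 1000):
Invert Athy's law: z = ln(n₀/n) / β
z = ln(0.49/0.15) / 0.59 = ln(3.267) / 0.59 = 1.1838 / 0.59 = 2.006 km

2010 m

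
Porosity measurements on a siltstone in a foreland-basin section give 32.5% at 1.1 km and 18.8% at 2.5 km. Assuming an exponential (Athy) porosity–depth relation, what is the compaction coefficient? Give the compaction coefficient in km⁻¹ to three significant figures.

Athy: φ(d) = φ₀ e^(−βd) ⇒ φ₁/φ₂ = e^{β(d₂−d₁)} ⇒ β = ln(φ₁/φ₂)/(d₂−d₁)
β = ln(0.325/0.188) / (2.5 − 1.1) = ln(1.729) / 1.4 = 0.5474 / 1.4 = 0.391 km⁻¹

0.391 km⁻¹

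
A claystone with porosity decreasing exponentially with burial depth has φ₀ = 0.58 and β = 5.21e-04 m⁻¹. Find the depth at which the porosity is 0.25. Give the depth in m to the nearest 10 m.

1620 m

Working in km (1 km = 1000 m; β in km⁻¹ = β in m⁻¹ × 1000):
Invert Athy's law: z = ln(φ₀/φ) / β
z = ln(0.58/0.25) / 0.521 = ln(2.32) / 0.521 = 0.8416 / 0.521 = 1.615 km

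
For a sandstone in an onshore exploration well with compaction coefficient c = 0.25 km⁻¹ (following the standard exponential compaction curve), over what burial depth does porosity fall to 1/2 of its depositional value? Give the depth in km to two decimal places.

φ/φ₀ = 1/2 ⇒ exp(−c·z) = 1/2 ⇒ z = ln(2) / c
z = 0.6931 / 0.25 = 2.773 km

2.77 km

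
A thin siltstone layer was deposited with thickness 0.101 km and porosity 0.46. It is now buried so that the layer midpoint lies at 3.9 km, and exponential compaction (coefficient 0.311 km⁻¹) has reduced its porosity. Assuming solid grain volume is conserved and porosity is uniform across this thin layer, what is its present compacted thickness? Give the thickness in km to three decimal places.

0.063 km

Porosity at 3.9 km: phi = 0.46·exp(−0.311×3.9) = 0.1368
Solid-volume conservation: h(1−phi) = h₀(1−phi₀) ⇒ h = h₀·(1−phi₀)/(1−phi)
h = 0.101 × (1 − 0.46)/(1 − 0.1368) = 0.101 × 0.6256 = 0.0632 km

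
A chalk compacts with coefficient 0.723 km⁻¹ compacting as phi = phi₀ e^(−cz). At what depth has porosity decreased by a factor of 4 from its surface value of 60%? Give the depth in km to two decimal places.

1.92 km

phi/phi₀ = 1/4 ⇒ exp(−c·z) = 1/4 ⇒ z = ln(4) / c
z = 1.3863 / 0.723 = 1.917 km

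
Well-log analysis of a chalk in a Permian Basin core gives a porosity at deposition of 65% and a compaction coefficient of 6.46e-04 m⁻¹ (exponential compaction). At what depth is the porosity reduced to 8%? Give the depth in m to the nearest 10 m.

3240 m

Working in km (1 km = 1000 m; β in km⁻¹ = β in m⁻¹ × 1000):
Invert Athy's law: Z = ln(φ₀/φ) / β
Z = ln(0.65/0.08) / 0.646 = ln(8.125) / 0.646 = 2.0949 / 0.646 = 3.243 km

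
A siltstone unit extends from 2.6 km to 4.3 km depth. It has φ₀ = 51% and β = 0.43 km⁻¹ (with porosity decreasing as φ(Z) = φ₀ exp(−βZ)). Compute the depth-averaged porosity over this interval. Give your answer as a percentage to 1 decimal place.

⟨φ⟩ = (1/(Z₂−Z₁)) ∫ φ₀ e^(−βZ) dZ = φ₀·(e^(−β·Z₁) − e^(−β·Z₂)) / (β·(Z₂−Z₁))
e^(−0.43×2.6) = 0.3269; e^(−0.43×4.3) = 0.1574
⟨φ⟩ = 0.51 × (0.3269 − 0.1574) / (0.43 × 1.7) = 0.51 × 0.2319 = 0.1183

11.8%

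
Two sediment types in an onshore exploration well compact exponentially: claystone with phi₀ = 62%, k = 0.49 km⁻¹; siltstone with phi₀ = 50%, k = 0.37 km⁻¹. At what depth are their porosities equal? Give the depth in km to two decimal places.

Set phi₀ₐ e^(−kₐd) = phi₀ᵦ e^(−kᵦd) ⇒ ln(phi₀ₐ/phi₀ᵦ) = (kₐ − kᵦ)·d
d = ln(0.62/0.5) / (0.49 − 0.37) = 0.2151 / 0.12 = 1.793 km

1.79 km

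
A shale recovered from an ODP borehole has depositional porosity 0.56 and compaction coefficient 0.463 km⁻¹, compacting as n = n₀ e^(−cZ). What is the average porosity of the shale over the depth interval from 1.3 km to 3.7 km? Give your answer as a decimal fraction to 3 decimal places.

⟨n⟩ = (1/(Z₂−Z₁)) ∫ n₀ e^(−cZ) dZ = n₀·(e^(−c·Z₁) − e^(−c·Z₂)) / (c·(Z₂−Z₁))
e^(−0.463×1.3) = 0.5478; e^(−0.463×3.7) = 0.1803
⟨n⟩ = 0.56 × (0.5478 − 0.1803) / (0.463 × 2.4) = 0.56 × 0.3307 = 0.1852

0.185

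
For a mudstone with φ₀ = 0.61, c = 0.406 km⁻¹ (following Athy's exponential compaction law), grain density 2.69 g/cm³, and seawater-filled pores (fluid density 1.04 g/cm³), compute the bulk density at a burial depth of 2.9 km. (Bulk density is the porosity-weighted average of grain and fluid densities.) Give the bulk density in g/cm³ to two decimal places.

Porosity at depth: φ = 0.61·exp(−0.406×2.9) = 0.61×0.3081 = 0.1879
Bulk density: ρ_b = (1−φ)ρ_g + φ·ρ_f = 0.8121×2.69 + 0.1879×1.04
       = 2.184 + 0.195 = 2.380 g/cm³

2.38 g/cm³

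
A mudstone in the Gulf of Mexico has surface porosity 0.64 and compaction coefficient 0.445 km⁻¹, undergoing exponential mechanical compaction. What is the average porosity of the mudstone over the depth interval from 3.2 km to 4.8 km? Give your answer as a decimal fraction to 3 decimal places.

⟨φ⟩ = (1/(z₂−z₁)) ∫ φ₀ e^(−βz) dz = φ₀·(e^(−β·z₁) − e^(−β·z₂)) / (β·(z₂−z₁))
e^(−0.445×3.2) = 0.2407; e^(−0.445×4.8) = 0.1181
⟨φ⟩ = 0.64 × (0.2407 − 0.1181) / (0.445 × 1.6) = 0.64 × 0.1722 = 0.1102

0.110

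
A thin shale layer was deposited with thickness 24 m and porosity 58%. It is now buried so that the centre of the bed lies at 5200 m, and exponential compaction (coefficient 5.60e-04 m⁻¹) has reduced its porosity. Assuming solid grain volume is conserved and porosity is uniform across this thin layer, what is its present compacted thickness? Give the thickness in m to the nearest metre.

10 m

Working in km (1 km = 1000 m; k in km⁻¹ = k in m⁻¹ × 1000):
Porosity at 5.2 km: n = 0.58·exp(−0.56×5.2) = 0.0315
Solid-volume conservation: h(1−n) = h₀(1−n₀) ⇒ h = h₀·(1−n₀)/(1−n)
h = 0.024 × (1 − 0.58)/(1 − 0.0315) = 0.024 × 0.4337 = 0.0104 km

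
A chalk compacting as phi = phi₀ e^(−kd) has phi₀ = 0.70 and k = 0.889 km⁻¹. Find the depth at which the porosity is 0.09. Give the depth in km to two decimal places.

Invert Athy's law: d = ln(phi₀/phi) / k
d = ln(0.7/0.09) / 0.889 = ln(7.778) / 0.889 = 2.0513 / 0.889 = 2.307 km

2.31 km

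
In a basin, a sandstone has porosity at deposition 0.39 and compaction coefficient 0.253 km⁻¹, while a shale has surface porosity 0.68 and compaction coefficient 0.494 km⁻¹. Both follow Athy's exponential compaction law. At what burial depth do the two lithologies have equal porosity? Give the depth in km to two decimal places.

2.31 km

Set φ₀ₐ e^(−βₐZ) = φ₀ᵦ e^(−βᵦZ) ⇒ ln(φ₀ₐ/φ₀ᵦ) = (βₐ − βᵦ)·Z
Z = ln(0.39/0.68) / (0.253 − 0.494) = -0.5559 / -0.241 = 2.307 km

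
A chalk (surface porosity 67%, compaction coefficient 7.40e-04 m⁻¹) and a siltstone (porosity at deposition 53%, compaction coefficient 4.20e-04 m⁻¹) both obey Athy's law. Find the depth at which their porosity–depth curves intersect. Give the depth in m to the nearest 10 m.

730 m

Working in km (1 km = 1000 m; k in km⁻¹ = k in m⁻¹ × 1000):
Set phi₀ₐ e^(−kₐd) = phi₀ᵦ e^(−kᵦd) ⇒ ln(phi₀ₐ/phi₀ᵦ) = (kₐ − kᵦ)·d
d = ln(0.67/0.53) / (0.74 − 0.42) = 0.2344 / 0.32 = 0.733 km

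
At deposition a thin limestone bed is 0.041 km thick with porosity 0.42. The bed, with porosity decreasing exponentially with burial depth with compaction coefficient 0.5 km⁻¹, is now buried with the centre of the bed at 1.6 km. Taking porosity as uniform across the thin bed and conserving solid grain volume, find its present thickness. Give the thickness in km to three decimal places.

Porosity at 1.6 km: φ = 0.42·exp(−0.5×1.6) = 0.1887
Solid-volume conservation: h(1−φ) = h₀(1−φ₀) ⇒ h = h₀·(1−φ₀)/(1−φ)
h = 0.041 × (1 − 0.42)/(1 − 0.1887) = 0.041 × 0.7149 = 0.0293 km

0.029 km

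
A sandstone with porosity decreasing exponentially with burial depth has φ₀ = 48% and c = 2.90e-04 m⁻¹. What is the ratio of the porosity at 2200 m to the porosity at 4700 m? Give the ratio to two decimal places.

Working in km (1 km = 1000 m; c in km⁻¹ = c in m⁻¹ × 1000):
φ(z₁)/φ(z₂) = e^(−c·z₁)/e^(−c·z₂) = e^{c(z₂−z₁)}
= exp(0.29 × 2.5) = exp(0.725) = 2.0647

2.06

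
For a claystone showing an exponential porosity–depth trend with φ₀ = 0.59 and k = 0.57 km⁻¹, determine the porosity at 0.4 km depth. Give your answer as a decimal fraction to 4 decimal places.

0.4697

φ = φ₀·exp(−k·d) = 0.59 × exp(−0.57 × 0.4) = 0.59 × exp(−0.228)
  = 0.59 × 0.7961 = 0.4697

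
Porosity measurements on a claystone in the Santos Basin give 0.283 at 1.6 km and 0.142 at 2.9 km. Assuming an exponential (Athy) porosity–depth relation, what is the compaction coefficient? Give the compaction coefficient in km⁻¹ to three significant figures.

0.530 km⁻¹

Athy: phi(d) = phi₀ e^(−cd) ⇒ phi₁/phi₂ = e^{c(d₂−d₁)} ⇒ c = ln(phi₁/phi₂)/(d₂−d₁)
c = ln(0.283/0.142) / (2.9 − 1.6) = ln(1.993) / 1.3 = 0.6896 / 1.3 = 0.5305 km⁻¹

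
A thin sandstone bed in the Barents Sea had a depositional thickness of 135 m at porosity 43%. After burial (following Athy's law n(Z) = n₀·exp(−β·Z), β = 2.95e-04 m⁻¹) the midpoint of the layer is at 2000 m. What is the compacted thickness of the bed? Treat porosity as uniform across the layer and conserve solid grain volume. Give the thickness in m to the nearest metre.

101 m

Working in km (1 km = 1000 m; β in km⁻¹ = β in m⁻¹ × 1000):
Porosity at 2 km: n = 0.43·exp(−0.295×2) = 0.2384
Solid-volume conservation: h(1−n) = h₀(1−n₀) ⇒ h = h₀·(1−n₀)/(1−n)
h = 0.135 × (1 − 0.43)/(1 − 0.2384) = 0.135 × 0.7484 = 0.1010 km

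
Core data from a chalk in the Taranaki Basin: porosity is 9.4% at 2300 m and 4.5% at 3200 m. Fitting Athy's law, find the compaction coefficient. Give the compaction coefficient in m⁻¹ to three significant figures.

Working in km (1 km = 1000 m; c in km⁻¹ = c in m⁻¹ × 1000):
Athy: n(d) = n₀ e^(−cd) ⇒ n₁/n₂ = e^{c(d₂−d₁)} ⇒ c = ln(n₁/n₂)/(d₂−d₁)
c = ln(0.094/0.045) / (3.2 − 2.3) = ln(2.089) / 0.9 = 0.7366 / 0.9 = 0.8185 km⁻¹

0.000818 m⁻¹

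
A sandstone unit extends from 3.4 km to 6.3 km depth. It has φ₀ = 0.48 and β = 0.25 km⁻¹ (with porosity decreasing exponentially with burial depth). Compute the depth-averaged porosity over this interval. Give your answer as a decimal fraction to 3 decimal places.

0.146

⟨φ⟩ = (1/(d₂−d₁)) ∫ φ₀ e^(−βd) dd = φ₀·(e^(−β·d₁) − e^(−β·d₂)) / (β·(d₂−d₁))
e^(−0.25×3.4) = 0.4274; e^(−0.25×6.3) = 0.2070
⟨φ⟩ = 0.48 × (0.4274 − 0.2070) / (0.25 × 2.9) = 0.48 × 0.3040 = 0.1459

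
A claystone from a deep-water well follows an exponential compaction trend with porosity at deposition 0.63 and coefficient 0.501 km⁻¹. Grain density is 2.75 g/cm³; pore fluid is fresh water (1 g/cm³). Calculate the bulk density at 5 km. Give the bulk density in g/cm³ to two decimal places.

2.66 g/cm³

Porosity at depth: phi = 0.63·exp(−0.501×5) = 0.63×0.0817 = 0.0515
Bulk density: ρ_b = (1−phi)ρ_g + phi·ρ_f = 0.9485×2.75 + 0.0515×1
       = 2.608 + 0.051 = 2.660 g/cm³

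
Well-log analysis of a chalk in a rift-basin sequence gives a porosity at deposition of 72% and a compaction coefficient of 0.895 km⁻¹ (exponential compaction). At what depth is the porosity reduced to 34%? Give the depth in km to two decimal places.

0.84 km

Invert Athy's law: Z = ln(n₀/n) / c
Z = ln(0.72/0.34) / 0.895 = ln(2.118) / 0.895 = 0.7503 / 0.895 = 0.838 km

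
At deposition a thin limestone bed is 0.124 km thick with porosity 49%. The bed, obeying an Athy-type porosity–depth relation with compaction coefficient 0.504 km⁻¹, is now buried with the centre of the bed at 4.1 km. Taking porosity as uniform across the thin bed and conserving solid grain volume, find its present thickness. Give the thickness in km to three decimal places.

Porosity at 4.1 km: phi = 0.49·exp(−0.504×4.1) = 0.0621
Solid-volume conservation: h(1−phi) = h₀(1−phi₀) ⇒ h = h₀·(1−phi₀)/(1−phi)
h = 0.124 × (1 − 0.49)/(1 − 0.0621) = 0.124 × 0.5437 = 0.0674 km

0.067 km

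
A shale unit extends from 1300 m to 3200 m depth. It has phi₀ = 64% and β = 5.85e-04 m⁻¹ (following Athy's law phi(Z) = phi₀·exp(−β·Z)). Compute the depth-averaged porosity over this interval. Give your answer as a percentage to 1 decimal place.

Working in km (1 km = 1000 m; β in km⁻¹ = β in m⁻¹ × 1000):
⟨phi⟩ = (1/(Z₂−Z₁)) ∫ phi₀ e^(−βZ) dZ = phi₀·(e^(−β·Z₁) − e^(−β·Z₂)) / (β·(Z₂−Z₁))
e^(−0.585×1.3) = 0.4674; e^(−0.585×3.2) = 0.1538
⟨phi⟩ = 0.64 × (0.4674 − 0.1538) / (0.585 × 1.9) = 0.64 × 0.2822 = 0.1806

18.1%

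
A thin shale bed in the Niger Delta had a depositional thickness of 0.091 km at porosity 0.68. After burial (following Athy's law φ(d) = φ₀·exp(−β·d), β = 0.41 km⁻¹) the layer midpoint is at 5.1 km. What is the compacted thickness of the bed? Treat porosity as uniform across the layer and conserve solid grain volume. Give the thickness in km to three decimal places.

Porosity at 5.1 km: φ = 0.68·exp(−0.41×5.1) = 0.0840
Solid-volume conservation: h(1−φ) = h₀(1−φ₀) ⇒ h = h₀·(1−φ₀)/(1−φ)
h = 0.091 × (1 − 0.68)/(1 − 0.0840) = 0.091 × 0.3494 = 0.0318 km

0.032 km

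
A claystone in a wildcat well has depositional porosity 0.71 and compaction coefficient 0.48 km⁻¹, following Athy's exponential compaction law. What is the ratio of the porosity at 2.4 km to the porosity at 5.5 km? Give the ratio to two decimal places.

n(d₁)/n(d₂) = e^(−β·d₁)/e^(−β·d₂) = e^{β(d₂−d₁)}
= exp(0.48 × 3.1) = exp(1.488) = 4.4282

4.43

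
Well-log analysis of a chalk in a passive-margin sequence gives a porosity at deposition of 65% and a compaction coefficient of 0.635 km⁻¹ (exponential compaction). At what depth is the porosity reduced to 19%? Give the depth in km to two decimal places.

Invert Athy's law: z = ln(n₀/n) / k
z = ln(0.65/0.19) / 0.635 = ln(3.421) / 0.635 = 1.2299 / 0.635 = 1.937 km

1.94 km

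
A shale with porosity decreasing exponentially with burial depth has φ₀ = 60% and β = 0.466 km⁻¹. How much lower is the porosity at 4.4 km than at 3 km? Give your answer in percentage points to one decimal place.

φ(3) = 0.6·e^(−0.466×3) = 0.1483
φ(4.4) = 0.6·e^(−0.466×4.4) = 0.0772
Δφ = 0.1483 − 0.0772 = 0.0710

7.1 percentage points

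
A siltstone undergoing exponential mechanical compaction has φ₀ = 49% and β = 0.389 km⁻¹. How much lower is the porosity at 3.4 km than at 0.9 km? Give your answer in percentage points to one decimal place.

21.5 percentage points

φ(0.9) = 0.49·e^(−0.389×0.9) = 0.3453
φ(3.4) = 0.49·e^(−0.389×3.4) = 0.1306
Δφ = 0.3453 − 0.1306 = 0.2147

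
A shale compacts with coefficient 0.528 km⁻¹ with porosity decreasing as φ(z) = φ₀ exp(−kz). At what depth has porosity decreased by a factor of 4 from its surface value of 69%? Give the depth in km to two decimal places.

2.63 km

φ/φ₀ = 1/4 ⇒ exp(−k·z) = 1/4 ⇒ z = ln(4) / k
z = 1.3863 / 0.528 = 2.626 km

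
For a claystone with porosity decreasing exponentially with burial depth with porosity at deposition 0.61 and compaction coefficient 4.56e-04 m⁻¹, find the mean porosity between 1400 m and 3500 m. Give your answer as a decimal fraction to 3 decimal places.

Working in km (1 km = 1000 m; β in km⁻¹ = β in m⁻¹ × 1000):
⟨phi⟩ = (1/(z₂−z₁)) ∫ phi₀ e^(−βz) dz = phi₀·(e^(−β·z₁) − e^(−β·z₂)) / (β·(z₂−z₁))
e^(−0.456×1.4) = 0.5281; e^(−0.456×3.5) = 0.2027
⟨phi⟩ = 0.61 × (0.5281 − 0.2027) / (0.456 × 2.1) = 0.61 × 0.3398 = 0.2073

0.207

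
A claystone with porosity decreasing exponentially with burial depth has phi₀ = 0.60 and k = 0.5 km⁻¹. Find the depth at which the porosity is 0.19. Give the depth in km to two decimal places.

Invert Athy's law: z = ln(phi₀/phi) / k
z = ln(0.6/0.19) / 0.5 = ln(3.158) / 0.5 = 1.1499 / 0.5 = 2.300 km

2.30 km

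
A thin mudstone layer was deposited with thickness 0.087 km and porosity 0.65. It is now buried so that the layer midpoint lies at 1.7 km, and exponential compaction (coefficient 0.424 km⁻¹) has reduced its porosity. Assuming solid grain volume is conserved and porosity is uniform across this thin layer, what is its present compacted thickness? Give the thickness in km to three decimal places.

0.045 km

Porosity at 1.7 km: φ = 0.65·exp(−0.424×1.7) = 0.3161
Solid-volume conservation: h(1−φ) = h₀(1−φ₀) ⇒ h = h₀·(1−φ₀)/(1−φ)
h = 0.087 × (1 − 0.65)/(1 − 0.3161) = 0.087 × 0.5118 = 0.0445 km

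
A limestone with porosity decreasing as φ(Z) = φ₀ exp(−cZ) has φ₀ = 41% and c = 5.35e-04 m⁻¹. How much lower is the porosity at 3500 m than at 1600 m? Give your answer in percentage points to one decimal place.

11.1 percentage points

Working in km (1 km = 1000 m; c in km⁻¹ = c in m⁻¹ × 1000):
φ(1.6) = 0.41·e^(−0.535×1.6) = 0.1742
φ(3.5) = 0.41·e^(−0.535×3.5) = 0.0630
Δφ = 0.1742 − 0.0630 = 0.1112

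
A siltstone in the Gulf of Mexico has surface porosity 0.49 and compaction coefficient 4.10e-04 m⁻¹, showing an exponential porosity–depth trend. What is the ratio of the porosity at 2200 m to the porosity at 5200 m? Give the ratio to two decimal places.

Working in km (1 km = 1000 m; k in km⁻¹ = k in m⁻¹ × 1000):
n(z₁)/n(z₂) = e^(−k·z₁)/e^(−k·z₂) = e^{k(z₂−z₁)}
= exp(0.41 × 3) = exp(1.23) = 3.4212

3.42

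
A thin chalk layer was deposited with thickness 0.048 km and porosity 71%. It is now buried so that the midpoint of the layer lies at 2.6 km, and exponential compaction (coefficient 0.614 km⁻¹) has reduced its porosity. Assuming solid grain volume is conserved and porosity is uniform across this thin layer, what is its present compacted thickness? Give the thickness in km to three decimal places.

Porosity at 2.6 km: φ = 0.71·exp(−0.614×2.6) = 0.1439
Solid-volume conservation: h(1−φ) = h₀(1−φ₀) ⇒ h = h₀·(1−φ₀)/(1−φ)
h = 0.048 × (1 − 0.71)/(1 − 0.1439) = 0.048 × 0.3387 = 0.0163 km

0.016 km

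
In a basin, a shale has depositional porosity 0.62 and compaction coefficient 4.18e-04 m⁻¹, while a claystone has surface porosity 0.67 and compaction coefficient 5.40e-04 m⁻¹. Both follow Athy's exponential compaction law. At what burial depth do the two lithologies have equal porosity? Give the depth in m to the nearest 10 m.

640 m

Working in km (1 km = 1000 m; β in km⁻¹ = β in m⁻¹ × 1000):
Set n₀ₐ e^(−βₐd) = n₀ᵦ e^(−βᵦd) ⇒ ln(n₀ₐ/n₀ᵦ) = (βₐ − βᵦ)·d
d = ln(0.62/0.67) / (0.418 − 0.54) = -0.0776 / -0.122 = 0.636 km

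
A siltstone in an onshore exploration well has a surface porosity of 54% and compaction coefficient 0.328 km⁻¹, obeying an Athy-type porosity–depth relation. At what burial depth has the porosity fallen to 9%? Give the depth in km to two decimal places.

Invert Athy's law: Z = ln(n₀/n) / c
Z = ln(0.54/0.09) / 0.328 = ln(6) / 0.328 = 1.7918 / 0.328 = 5.463 km

5.46 km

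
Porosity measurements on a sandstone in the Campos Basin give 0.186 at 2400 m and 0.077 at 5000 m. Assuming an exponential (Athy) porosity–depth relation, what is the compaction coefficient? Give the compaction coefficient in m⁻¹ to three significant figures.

Working in km (1 km = 1000 m; k in km⁻¹ = k in m⁻¹ × 1000):
Athy: phi(d) = phi₀ e^(−kd) ⇒ phi₁/phi₂ = e^{k(d₂−d₁)} ⇒ k = ln(phi₁/phi₂)/(d₂−d₁)
k = ln(0.186/0.077) / (5 − 2.4) = ln(2.416) / 2.6 = 0.8819 / 2.6 = 0.3392 km⁻¹

0.000339 m⁻¹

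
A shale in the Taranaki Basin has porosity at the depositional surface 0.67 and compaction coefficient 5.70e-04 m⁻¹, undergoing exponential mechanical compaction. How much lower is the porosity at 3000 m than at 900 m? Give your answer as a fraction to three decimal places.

Working in km (1 km = 1000 m; k in km⁻¹ = k in m⁻¹ × 1000):
φ(0.9) = 0.67·e^(−0.57×0.9) = 0.4011
φ(3) = 0.67·e^(−0.57×3) = 0.1212
Δφ = 0.4011 − 0.1212 = 0.2799

0.280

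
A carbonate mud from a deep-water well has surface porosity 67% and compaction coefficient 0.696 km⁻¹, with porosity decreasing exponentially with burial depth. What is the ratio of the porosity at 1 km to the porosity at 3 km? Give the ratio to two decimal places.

4.02

phi(Z₁)/phi(Z₂) = e^(−c·Z₁)/e^(−c·Z₂) = e^{c(Z₂−Z₁)}
= exp(0.696 × 2) = exp(1.392) = 4.0229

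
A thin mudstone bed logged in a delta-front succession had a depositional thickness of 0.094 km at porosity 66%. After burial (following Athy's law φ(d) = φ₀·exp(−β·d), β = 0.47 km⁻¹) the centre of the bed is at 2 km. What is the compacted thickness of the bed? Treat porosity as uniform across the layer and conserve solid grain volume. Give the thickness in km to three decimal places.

0.043 km

Porosity at 2 km: φ = 0.66·exp(−0.47×2) = 0.2578
Solid-volume conservation: h(1−φ) = h₀(1−φ₀) ⇒ h = h₀·(1−φ₀)/(1−φ)
h = 0.094 × (1 − 0.66)/(1 − 0.2578) = 0.094 × 0.4581 = 0.0431 km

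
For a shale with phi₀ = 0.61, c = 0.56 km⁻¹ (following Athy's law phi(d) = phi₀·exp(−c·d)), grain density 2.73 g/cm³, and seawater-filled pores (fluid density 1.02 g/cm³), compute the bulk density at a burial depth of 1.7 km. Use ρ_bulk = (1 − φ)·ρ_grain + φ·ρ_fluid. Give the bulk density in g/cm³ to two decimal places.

2.33 g/cm³

Porosity at depth: phi = 0.61·exp(−0.56×1.7) = 0.61×0.3860 = 0.2354
Bulk density: ρ_b = (1−phi)ρ_g + phi·ρ_f = 0.7646×2.73 + 0.2354×1.02
       = 2.087 + 0.240 = 2.327 g/cm³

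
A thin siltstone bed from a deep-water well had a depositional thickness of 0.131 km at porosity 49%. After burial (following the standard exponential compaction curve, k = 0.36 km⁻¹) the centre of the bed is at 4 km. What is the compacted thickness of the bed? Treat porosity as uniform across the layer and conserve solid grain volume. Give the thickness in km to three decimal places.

Porosity at 4 km: φ = 0.49·exp(−0.36×4) = 0.1161
Solid-volume conservation: h(1−φ) = h₀(1−φ₀) ⇒ h = h₀·(1−φ₀)/(1−φ)
h = 0.131 × (1 − 0.49)/(1 − 0.1161) = 0.131 × 0.5770 = 0.0756 km

0.076 km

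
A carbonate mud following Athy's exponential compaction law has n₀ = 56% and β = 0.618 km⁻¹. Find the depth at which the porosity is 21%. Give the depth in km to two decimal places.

Invert Athy's law: d = ln(n₀/n) / β
d = ln(0.56/0.21) / 0.618 = ln(2.667) / 0.618 = 0.9808 / 0.618 = 1.587 km

1.59 km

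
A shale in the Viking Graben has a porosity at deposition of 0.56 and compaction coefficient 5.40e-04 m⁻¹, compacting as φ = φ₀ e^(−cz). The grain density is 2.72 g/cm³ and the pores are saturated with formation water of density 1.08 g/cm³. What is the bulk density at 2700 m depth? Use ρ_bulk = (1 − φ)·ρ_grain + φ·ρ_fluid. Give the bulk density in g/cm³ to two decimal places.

2.51 g/cm³

Working in km (1 km = 1000 m; c in km⁻¹ = c in m⁻¹ × 1000):
Porosity at depth: φ = 0.56·exp(−0.54×2.7) = 0.56×0.2327 = 0.1303
Bulk density: ρ_b = (1−φ)ρ_g + φ·ρ_f = 0.8697×2.72 + 0.1303×1.08
       = 2.366 + 0.141 = 2.506 g/cm³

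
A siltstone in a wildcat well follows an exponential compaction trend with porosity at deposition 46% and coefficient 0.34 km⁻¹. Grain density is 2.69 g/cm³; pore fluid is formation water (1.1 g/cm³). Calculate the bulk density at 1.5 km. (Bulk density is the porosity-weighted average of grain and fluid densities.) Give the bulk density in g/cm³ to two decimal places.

2.25 g/cm³

Porosity at depth: φ = 0.46·exp(−0.34×1.5) = 0.46×0.6005 = 0.2762
Bulk density: ρ_b = (1−φ)ρ_g + φ·ρ_f = 0.7238×2.69 + 0.2762×1.1
       = 1.947 + 0.304 = 2.251 g/cm³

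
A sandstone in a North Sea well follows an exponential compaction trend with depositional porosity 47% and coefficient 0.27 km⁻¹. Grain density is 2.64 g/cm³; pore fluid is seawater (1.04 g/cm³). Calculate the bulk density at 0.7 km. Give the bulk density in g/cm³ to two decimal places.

Porosity at depth: phi = 0.47·exp(−0.27×0.7) = 0.47×0.8278 = 0.3891
Bulk density: ρ_b = (1−phi)ρ_g + phi·ρ_f = 0.6109×2.64 + 0.3891×1.04
       = 1.613 + 0.405 = 2.018 g/cm³

2.02 g/cm³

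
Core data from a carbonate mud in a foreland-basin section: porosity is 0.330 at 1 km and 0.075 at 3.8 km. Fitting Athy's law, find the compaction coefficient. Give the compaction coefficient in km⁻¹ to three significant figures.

Athy: n(Z) = n₀ e^(−cZ) ⇒ n₁/n₂ = e^{c(Z₂−Z₁)} ⇒ c = ln(n₁/n₂)/(Z₂−Z₁)
c = ln(0.33/0.075) / (3.8 − 1) = ln(4.4) / 2.8 = 1.4816 / 2.8 = 0.5291 km⁻¹

0.529 km⁻¹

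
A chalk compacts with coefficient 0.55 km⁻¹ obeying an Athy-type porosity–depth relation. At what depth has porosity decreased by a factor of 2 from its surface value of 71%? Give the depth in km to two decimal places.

φ/φ₀ = 1/2 ⇒ exp(−k·Z) = 1/2 ⇒ Z = ln(2) / k
Z = 0.6931 / 0.55 = 1.260 km

1.26 km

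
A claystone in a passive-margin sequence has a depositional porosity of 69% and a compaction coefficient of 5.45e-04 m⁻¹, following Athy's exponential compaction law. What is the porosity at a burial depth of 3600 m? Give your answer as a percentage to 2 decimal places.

9.70%

Working in km (1 km = 1000 m; k in km⁻¹ = k in m⁻¹ × 1000):
φ = φ₀·exp(−k·d) = 0.69 × exp(−0.545 × 3.6) = 0.69 × exp(−1.962)
  = 0.69 × 0.1406 = 0.0970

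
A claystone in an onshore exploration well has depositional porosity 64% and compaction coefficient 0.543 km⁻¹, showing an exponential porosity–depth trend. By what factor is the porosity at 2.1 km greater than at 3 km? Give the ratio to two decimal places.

φ(z₁)/φ(z₂) = e^(−c·z₁)/e^(−c·z₂) = e^{c(z₂−z₁)}
= exp(0.543 × 0.9) = exp(0.4887) = 1.6302

1.63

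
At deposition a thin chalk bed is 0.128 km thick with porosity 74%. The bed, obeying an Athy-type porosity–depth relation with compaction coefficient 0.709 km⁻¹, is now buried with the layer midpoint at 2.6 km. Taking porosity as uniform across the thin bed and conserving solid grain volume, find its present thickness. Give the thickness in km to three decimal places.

0.038 km

Porosity at 2.6 km: φ = 0.74·exp(−0.709×2.6) = 0.1171
Solid-volume conservation: h(1−φ) = h₀(1−φ₀) ⇒ h = h₀·(1−φ₀)/(1−φ)
h = 0.128 × (1 − 0.74)/(1 − 0.1171) = 0.128 × 0.2945 = 0.0377 km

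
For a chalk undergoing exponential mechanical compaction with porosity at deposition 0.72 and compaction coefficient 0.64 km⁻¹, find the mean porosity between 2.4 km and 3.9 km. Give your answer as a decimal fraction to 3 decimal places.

⟨φ⟩ = (1/(z₂−z₁)) ∫ φ₀ e^(−kz) dz = φ₀·(e^(−k·z₁) − e^(−k·z₂)) / (k·(z₂−z₁))
e^(−0.64×2.4) = 0.2152; e^(−0.64×3.9) = 0.0824
⟨φ⟩ = 0.72 × (0.2152 − 0.0824) / (0.64 × 1.5) = 0.72 × 0.1384 = 0.0996

0.100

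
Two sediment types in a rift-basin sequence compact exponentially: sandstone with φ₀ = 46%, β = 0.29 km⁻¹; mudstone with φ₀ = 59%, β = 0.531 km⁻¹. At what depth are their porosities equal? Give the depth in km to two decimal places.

Set φ₀ₐ e^(−βₐz) = φ₀ᵦ e^(−βᵦz) ⇒ ln(φ₀ₐ/φ₀ᵦ) = (βₐ − βᵦ)·z
z = ln(0.46/0.59) / (0.29 − 0.531) = -0.2489 / -0.241 = 1.033 km

1.03 km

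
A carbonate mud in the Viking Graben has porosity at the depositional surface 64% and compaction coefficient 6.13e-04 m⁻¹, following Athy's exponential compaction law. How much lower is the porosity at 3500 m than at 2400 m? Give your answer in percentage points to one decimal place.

7.2 percentage points

Working in km (1 km = 1000 m; β in km⁻¹ = β in m⁻¹ × 1000):
φ(2.4) = 0.64·e^(−0.613×2.4) = 0.1470
φ(3.5) = 0.64·e^(−0.613×3.5) = 0.0749
Δφ = 0.1470 − 0.0749 = 0.0721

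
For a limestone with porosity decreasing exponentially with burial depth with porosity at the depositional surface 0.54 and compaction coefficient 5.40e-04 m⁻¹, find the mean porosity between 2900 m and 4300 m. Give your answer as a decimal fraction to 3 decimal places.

Working in km (1 km = 1000 m; k in km⁻¹ = k in m⁻¹ × 1000):
⟨φ⟩ = (1/(d₂−d₁)) ∫ φ₀ e^(−kd) dd = φ₀·(e^(−k·d₁) − e^(−k·d₂)) / (k·(d₂−d₁))
e^(−0.54×2.9) = 0.2089; e^(−0.54×4.3) = 0.0981
⟨φ⟩ = 0.54 × (0.2089 − 0.0981) / (0.54 × 1.4) = 0.54 × 0.1466 = 0.0791

0.079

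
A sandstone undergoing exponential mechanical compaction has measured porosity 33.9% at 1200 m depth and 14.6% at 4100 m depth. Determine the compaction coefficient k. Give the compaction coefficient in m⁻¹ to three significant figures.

0.000290 m⁻¹

Working in km (1 km = 1000 m; k in km⁻¹ = k in m⁻¹ × 1000):
Athy: φ(z) = φ₀ e^(−kz) ⇒ φ₁/φ₂ = e^{k(z₂−z₁)} ⇒ k = ln(φ₁/φ₂)/(z₂−z₁)
k = ln(0.339/0.146) / (4.1 − 1.2) = ln(2.322) / 2.9 = 0.8424 / 2.9 = 0.2905 km⁻¹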